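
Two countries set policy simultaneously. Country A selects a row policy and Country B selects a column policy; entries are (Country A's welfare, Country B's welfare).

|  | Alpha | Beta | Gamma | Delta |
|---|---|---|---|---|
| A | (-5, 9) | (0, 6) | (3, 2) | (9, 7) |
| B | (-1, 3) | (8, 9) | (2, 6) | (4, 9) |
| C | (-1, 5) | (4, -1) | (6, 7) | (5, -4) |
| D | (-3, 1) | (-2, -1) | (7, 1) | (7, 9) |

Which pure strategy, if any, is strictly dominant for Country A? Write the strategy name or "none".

A fails to dominate B at Alpha (-5<-1).
B fails to dominate A at Gamma (2<3).
C fails to dominate A at Delta (5<9).
D fails to dominate A at Beta (-2<0).
No single strategy dominates all the others.

none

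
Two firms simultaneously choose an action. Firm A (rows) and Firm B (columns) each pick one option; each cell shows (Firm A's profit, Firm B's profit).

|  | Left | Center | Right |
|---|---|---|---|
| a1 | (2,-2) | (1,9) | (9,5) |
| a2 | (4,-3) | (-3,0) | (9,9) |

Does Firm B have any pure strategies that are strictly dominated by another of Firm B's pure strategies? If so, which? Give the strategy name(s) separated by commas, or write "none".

Left: dominated, since Center does at least as well everywhere (a1: 9>-2, a2: 0>-3).
Center: no other strategy beats it everywhere (Left at a1 (9>-2); Right at a1 (9>5)).
Nothing dominates Right: Left at a1 (5>-2); Center at a2 (9>0).

Left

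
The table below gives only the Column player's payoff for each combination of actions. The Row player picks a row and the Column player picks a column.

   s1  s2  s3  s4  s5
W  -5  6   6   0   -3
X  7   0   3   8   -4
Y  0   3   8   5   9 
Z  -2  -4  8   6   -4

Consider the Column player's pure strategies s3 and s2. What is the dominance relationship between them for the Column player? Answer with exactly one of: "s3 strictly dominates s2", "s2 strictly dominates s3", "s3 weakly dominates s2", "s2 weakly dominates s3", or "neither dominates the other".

Compare s3 to s2 across each choice by the Row player: W: 6=6, X: 3>0, Y: 8>3, Z: 8>-4.
s3 is at least as good everywhere and strictly better somewhere (tied only at W), so s3 weakly but not strictly dominates s2.

s3 weakly dominates s2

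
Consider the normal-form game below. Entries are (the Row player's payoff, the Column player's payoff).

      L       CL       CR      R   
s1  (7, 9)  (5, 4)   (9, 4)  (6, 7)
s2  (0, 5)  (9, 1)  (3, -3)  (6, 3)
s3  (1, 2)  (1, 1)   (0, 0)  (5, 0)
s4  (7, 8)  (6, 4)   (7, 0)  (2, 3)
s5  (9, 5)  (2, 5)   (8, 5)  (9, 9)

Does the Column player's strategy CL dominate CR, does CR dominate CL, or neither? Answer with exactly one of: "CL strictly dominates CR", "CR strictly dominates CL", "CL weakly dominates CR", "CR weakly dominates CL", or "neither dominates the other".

CL weakly dominates CR

Compare CL to CR across every action of the Row player: s1: 4=4, s2: 1>-3, s3: 1>0, s4: 4>0, s5: 5=5.
CL is at least as good everywhere and strictly better somewhere (tied only at s1, s5), so CL weakly but not strictly dominates CR.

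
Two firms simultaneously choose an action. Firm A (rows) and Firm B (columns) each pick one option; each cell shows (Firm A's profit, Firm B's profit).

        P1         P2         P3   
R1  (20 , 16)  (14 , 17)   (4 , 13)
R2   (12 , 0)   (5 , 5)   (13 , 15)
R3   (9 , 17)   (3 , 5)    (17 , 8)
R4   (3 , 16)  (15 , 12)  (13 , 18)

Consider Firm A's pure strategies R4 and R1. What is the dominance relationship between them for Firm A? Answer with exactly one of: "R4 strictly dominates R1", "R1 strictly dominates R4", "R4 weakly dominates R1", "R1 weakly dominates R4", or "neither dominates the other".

neither dominates the other

Compare R4 to R1 across every action of Firm B: P1: 3<20, P2: 15>14, P3: 13>4.
R4 does better at P2, P3 but worse at P1; neither strategy dominates the other.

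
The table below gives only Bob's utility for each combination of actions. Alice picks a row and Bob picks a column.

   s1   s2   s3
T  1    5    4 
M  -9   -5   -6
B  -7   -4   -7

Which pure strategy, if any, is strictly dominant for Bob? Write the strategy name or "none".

s2

s2 vs s1: T: 5>1, M: -5>-9, B: -4>-7.
s2 vs s3: T: 5>4, M: -5>-6, B: -4>-7.
s2 strictly beats every other strategy against every opponent action, so it is strictly dominant.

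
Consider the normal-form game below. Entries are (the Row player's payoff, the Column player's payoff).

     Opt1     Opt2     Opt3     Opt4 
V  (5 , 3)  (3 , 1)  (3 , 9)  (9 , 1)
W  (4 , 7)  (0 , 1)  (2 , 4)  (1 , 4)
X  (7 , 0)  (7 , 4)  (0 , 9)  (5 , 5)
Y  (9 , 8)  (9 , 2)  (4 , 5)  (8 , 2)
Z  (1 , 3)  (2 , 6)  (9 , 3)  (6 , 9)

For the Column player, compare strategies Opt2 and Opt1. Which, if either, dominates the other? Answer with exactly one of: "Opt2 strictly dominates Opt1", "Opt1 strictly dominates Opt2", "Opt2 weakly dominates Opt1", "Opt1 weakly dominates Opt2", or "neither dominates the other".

neither dominates the other

Compare Opt2 to Opt1 across each opponent action: V: 1<3, W: 1<7, X: 4>0, Y: 2<8, Z: 6>3.
Opt2 does better at X, Z but worse at V, W, Y; neither strategy dominates the other.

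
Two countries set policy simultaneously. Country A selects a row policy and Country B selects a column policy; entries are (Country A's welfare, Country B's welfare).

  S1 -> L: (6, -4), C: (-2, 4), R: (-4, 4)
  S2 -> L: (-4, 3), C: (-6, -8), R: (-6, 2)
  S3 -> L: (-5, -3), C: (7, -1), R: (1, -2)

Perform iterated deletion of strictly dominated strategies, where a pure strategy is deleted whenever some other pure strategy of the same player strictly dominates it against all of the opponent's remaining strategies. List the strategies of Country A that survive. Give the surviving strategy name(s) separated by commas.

S3

For Country A, S1 strictly dominates S2 on the remaining columns (L: 6>-4, C: -2>-6, R: -4>-6); eliminate S2.
Column L is eliminated: C beats it against every remaining row (S1: 4>-4, S3: -1>-3).
For Country A, S3 strictly dominates S1 on the remaining columns (C: 7>-2, R: 1>-4); eliminate S1.
For Country B, C strictly dominates R on the remaining rows (S3: -1>-2); eliminate R.
Among the remaining strategies, none is strictly dominated by another pure strategy of the same player, so the elimination stops.
Surviving strategies — Country A: {S3}; Country B: {C}.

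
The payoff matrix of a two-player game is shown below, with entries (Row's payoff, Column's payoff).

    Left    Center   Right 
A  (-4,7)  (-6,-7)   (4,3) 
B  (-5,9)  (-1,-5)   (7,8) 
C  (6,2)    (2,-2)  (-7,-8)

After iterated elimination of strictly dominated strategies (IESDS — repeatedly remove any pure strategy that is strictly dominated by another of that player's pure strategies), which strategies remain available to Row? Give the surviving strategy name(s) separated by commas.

For Column, Left strictly dominates Center on the remaining rows (A: 7>-7, B: 9>-5, C: 2>-2); eliminate Center.
Column Right is eliminated: Left beats it against every remaining row (A: 7>3, B: 9>8, C: 2>-8).
Row's strategy A is strictly dominated by C (Left: 6>-4) and is removed.
Row B is eliminated: C beats it against every remaining column (Left: 6>-5).
Among the remaining strategies, none is strictly dominated by another pure strategy of the same player, so the elimination stops.
Surviving strategies — Row: {C}; Column: {Left}.

C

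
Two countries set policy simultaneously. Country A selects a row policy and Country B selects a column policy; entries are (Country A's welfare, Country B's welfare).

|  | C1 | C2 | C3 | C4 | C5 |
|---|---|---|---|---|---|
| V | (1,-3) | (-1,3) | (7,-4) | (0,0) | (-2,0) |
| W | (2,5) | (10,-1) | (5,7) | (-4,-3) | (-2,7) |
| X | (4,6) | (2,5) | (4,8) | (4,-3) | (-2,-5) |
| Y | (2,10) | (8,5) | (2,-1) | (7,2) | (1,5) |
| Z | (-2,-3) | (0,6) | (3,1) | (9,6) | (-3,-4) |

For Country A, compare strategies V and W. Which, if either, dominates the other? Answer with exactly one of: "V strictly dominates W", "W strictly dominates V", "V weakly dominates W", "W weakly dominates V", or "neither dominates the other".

neither dominates the other

V's payoffs vs W's, by Country B's action — C1: 1<2, C2: -1<10, C3: 7>5, C4: 0>-4, C5: -2=-2.
V does better at C3, C4 but worse at C1, C2; neither strategy dominates the other.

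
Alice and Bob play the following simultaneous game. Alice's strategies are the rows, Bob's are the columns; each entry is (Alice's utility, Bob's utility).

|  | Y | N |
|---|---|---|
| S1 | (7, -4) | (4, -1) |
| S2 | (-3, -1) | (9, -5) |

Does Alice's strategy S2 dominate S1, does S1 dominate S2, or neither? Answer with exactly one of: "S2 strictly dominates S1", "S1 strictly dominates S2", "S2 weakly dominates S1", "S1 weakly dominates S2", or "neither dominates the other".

Compare S2 to S1 across each opponent action: Y: -3<7, N: 9>4.
S2 does better at N but worse at Y; neither strategy dominates the other.

neither dominates the other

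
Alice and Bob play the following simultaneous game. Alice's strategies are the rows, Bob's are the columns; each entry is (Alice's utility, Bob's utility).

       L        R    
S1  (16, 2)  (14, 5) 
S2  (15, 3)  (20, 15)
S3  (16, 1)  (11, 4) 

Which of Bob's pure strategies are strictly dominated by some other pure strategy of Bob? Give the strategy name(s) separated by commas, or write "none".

L

L is strictly dominated by R (S1: 5>2, S2: 15>3, S3: 4>1).
Nothing dominates R: L at S1 (5>2).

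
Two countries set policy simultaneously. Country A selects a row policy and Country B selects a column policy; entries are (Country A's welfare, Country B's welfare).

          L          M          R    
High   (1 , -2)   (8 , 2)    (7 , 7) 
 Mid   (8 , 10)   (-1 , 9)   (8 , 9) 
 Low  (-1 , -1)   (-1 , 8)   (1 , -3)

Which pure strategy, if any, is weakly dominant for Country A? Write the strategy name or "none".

High fails to dominate Mid at L (1<8).
Mid fails to dominate High at M (-1<8).
Low fails to dominate High at L (-1<1).
No single strategy dominates all the others.

none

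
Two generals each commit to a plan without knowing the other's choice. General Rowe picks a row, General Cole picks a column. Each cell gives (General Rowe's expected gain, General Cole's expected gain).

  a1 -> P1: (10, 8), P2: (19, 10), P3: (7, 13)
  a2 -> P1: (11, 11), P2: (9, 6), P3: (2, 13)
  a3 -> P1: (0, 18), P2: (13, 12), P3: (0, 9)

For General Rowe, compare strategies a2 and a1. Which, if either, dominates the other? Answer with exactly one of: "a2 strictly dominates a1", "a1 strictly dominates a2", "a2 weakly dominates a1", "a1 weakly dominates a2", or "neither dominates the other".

neither dominates the other

Compare a2 to a1 across each choice by General Cole: P1: 11>10, P2: 9<19, P3: 2<7.
a2 does better at P1 but worse at P2, P3; neither strategy dominates the other.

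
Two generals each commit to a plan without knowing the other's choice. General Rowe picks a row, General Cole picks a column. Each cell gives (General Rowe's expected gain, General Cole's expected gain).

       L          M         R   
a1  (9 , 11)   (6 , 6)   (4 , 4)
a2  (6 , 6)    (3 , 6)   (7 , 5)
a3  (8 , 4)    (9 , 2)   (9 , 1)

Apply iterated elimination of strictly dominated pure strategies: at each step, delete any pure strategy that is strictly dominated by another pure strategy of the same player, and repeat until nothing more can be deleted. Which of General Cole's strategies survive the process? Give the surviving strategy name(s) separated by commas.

For General Rowe, a3 strictly dominates a2 on the remaining columns (L: 8>6, M: 9>3, R: 9>7); eliminate a2.
Column M is eliminated: L beats it against every remaining row (a1: 11>6, a3: 4>2).
Column R is eliminated: L beats it against every remaining row (a1: 11>4, a3: 4>1).
Row a3 is eliminated: a1 beats it against every remaining column (L: 9>8).
Among the remaining strategies, none is strictly dominated by another pure strategy of the same player, so the elimination stops.
Surviving strategies — General Rowe: {a1}; General Cole: {L}.

L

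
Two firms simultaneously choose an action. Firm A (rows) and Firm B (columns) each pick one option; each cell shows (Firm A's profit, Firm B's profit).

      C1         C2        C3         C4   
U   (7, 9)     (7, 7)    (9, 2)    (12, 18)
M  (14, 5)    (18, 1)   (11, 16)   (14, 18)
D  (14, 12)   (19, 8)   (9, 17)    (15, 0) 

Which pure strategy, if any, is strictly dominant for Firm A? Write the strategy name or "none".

none

U fails to dominate M at C1 (7<14).
M fails to dominate D at C1 (14=14).
D fails to dominate U at C3 (9=9).
No single strategy dominates all the others.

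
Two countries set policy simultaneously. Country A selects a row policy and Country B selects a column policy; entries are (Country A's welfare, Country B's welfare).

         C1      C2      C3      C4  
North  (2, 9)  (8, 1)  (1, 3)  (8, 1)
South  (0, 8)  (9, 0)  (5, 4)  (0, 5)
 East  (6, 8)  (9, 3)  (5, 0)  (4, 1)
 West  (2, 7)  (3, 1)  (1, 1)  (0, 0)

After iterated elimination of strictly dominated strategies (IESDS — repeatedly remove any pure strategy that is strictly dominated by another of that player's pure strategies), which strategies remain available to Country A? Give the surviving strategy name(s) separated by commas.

For Country A, East strictly dominates West on the remaining columns (C1: 6>2, C2: 9>3, C3: 5>1, C4: 4>0); eliminate West.
For Country B, C1 strictly dominates C2 on the remaining rows (North: 9>1, South: 8>0, East: 8>3); eliminate C2.
For Country B, C1 strictly dominates C3 on the remaining rows (North: 9>3, South: 8>4, East: 8>0); eliminate C3.
Row South is eliminated: North beats it against every remaining column (C1: 2>0, C4: 8>0).
For Country B, C1 strictly dominates C4 on the remaining rows (North: 9>1, East: 8>1); eliminate C4.
For Country A, East strictly dominates North on the remaining columns (C1: 6>2); eliminate North.
Among the remaining strategies, none is strictly dominated by another pure strategy of the same player, so the elimination stops.
Surviving strategies — Country A: {East}; Country B: {C1}.

East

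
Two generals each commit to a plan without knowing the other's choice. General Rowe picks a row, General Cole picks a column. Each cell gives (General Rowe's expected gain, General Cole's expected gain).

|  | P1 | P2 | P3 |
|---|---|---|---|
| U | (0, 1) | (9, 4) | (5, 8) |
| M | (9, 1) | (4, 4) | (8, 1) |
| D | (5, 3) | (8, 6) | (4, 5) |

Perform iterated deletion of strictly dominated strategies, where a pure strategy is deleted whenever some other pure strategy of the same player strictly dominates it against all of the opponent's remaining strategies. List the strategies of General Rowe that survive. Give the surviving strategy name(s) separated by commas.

U, M

General Cole's strategy P1 is strictly dominated by P2 (U: 4>1, M: 4>1, D: 6>3) and is removed.
Row D is eliminated: U beats it against every remaining column (P2: 9>8, P3: 5>4).
Among the remaining strategies, none is strictly dominated by another pure strategy of the same player, so the elimination stops.
Surviving strategies — General Rowe: {U, M}; General Cole: {P2, P3}.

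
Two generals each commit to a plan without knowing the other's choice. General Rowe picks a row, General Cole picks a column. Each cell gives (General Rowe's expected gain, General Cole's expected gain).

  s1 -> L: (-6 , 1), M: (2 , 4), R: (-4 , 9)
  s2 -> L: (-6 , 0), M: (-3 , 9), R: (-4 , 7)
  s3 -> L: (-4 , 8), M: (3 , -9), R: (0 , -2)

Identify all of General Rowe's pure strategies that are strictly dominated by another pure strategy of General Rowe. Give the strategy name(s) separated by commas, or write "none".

s1, s2

s3 strictly dominates s1 — L: -4>-6, M: 3>2, R: 0>-4.
s3 strictly dominates s2 — L: -4>-6, M: 3>-3, R: 0>-4.
s3 is not dominated — it holds its own against s1 at L (-4>-6); s2 at L (-4>-6).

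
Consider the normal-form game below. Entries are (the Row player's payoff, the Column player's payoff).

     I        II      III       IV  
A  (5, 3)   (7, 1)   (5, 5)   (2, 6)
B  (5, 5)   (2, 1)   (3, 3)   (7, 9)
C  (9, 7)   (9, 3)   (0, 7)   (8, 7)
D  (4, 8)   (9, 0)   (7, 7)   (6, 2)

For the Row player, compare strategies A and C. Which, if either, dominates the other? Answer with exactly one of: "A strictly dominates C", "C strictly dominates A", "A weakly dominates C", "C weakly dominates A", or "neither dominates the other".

A's payoffs vs C's, by the Column player's action — I: 5<9, II: 7<9, III: 5>0, IV: 2<8.
A does better at III but worse at I, II, IV; neither strategy dominates the other.

neither dominates the other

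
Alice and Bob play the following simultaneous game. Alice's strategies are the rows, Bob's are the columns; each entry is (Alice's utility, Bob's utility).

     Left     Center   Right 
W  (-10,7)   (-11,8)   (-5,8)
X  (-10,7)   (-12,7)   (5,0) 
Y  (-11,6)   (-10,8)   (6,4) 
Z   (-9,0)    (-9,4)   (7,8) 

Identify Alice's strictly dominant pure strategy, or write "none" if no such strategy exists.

Z vs W: Left: -9>-10, Center: -9>-11, Right: 7>-5.
Z vs X: Left: -9>-10, Center: -9>-12, Right: 7>5.
Z vs Y: Left: -9>-11, Center: -9>-10, Right: 7>6.
Z strictly beats every other strategy against every opponent action, so it is strictly dominant.

Z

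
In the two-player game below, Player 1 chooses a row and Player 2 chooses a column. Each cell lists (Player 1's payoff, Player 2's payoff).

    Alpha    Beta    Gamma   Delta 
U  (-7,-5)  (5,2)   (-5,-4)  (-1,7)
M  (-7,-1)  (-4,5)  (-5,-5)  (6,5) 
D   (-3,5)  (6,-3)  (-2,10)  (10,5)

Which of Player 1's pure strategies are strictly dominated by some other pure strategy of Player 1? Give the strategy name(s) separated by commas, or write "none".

D strictly dominates U — Alpha: -3>-7, Beta: 6>5, Gamma: -2>-5, Delta: 10>-1.
M: dominated, since D does at least as well everywhere (Alpha: -3>-7, Beta: 6>-4, Gamma: -2>-5, Delta: 10>6).
D is not dominated — it holds its own against U at Alpha (-3>-7); M at Alpha (-3>-7).

U, M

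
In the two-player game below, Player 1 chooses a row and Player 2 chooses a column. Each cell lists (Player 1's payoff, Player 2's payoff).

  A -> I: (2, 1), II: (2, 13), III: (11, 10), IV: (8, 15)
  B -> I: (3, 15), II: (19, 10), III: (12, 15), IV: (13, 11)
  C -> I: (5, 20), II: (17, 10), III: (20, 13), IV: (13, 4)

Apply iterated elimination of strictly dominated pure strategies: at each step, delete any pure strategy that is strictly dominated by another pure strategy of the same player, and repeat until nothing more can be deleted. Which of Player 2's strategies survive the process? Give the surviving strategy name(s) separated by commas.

Player 1's strategy A is strictly dominated by B (I: 3>2, II: 19>2, III: 12>11, IV: 13>8) and is removed.
For Player 2, I strictly dominates II on the remaining rows (B: 15>10, C: 20>10); eliminate II.
For Player 2, I strictly dominates IV on the remaining rows (B: 15>11, C: 20>4); eliminate IV.
Row B is eliminated: C beats it against every remaining column (I: 5>3, III: 20>12).
Column III is eliminated: I beats it against every remaining row (C: 20>13).
Among the remaining strategies, none is strictly dominated by another pure strategy of the same player, so the elimination stops.
Surviving strategies — Player 1: {C}; Player 2: {I}.

I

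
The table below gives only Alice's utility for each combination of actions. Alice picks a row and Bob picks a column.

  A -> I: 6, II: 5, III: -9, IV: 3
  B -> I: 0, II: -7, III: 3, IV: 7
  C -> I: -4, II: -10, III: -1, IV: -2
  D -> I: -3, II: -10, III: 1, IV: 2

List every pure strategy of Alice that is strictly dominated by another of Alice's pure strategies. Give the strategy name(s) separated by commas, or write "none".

C, D

A is not dominated — it holds its own against B at I (6>0); C at I (6>-4); D at I (6>-3).
B: no other strategy beats it everywhere (A at III (3>-9); C at I (0>-4); D at I (0>-3)).
C: dominated, since B does at least as well everywhere (I: 0>-4, II: -7>-10, III: 3>-1, IV: 7>-2).
D: dominated, since B does at least as well everywhere (I: 0>-3, II: -7>-10, III: 3>1, IV: 7>2).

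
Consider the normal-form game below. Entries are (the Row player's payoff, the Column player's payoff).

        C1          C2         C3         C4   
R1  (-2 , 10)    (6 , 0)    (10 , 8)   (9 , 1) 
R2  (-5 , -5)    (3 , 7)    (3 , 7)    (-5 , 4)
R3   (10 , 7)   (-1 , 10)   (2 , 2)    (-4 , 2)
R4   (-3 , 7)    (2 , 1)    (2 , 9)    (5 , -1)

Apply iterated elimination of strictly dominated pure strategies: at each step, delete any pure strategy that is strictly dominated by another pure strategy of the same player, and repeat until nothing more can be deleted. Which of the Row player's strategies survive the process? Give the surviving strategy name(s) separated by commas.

R1, R3

For the Row player, R1 strictly dominates R2 on the remaining columns (C1: -2>-5, C2: 6>3, C3: 10>3, C4: 9>-5); eliminate R2.
For the Row player, R1 strictly dominates R4 on the remaining columns (C1: -2>-3, C2: 6>2, C3: 10>2, C4: 9>5); eliminate R4.
For the Column player, C1 strictly dominates C3 on the remaining rows (R1: 10>8, R3: 7>2); eliminate C3.
The Column player's strategy C4 is strictly dominated by C1 (R1: 10>1, R3: 7>2) and is removed.
Among the remaining strategies, none is strictly dominated by another pure strategy of the same player, so the elimination stops.
Surviving strategies — the Row player: {R1, R3}; the Column player: {C1, C2}.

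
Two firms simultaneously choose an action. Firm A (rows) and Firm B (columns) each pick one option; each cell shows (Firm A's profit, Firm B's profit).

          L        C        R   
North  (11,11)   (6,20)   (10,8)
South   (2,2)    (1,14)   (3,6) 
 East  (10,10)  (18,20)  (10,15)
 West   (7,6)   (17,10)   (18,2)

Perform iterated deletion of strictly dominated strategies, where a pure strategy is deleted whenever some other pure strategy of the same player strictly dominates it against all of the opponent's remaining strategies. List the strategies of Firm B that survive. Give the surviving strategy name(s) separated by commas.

Row South is eliminated: North beats it against every remaining column (L: 11>2, C: 6>1, R: 10>3).
For Firm B, C strictly dominates L on the remaining rows (North: 20>11, East: 20>10, West: 10>6); eliminate L.
Row North is eliminated: West beats it against every remaining column (C: 17>6, R: 18>10).
For Firm B, C strictly dominates R on the remaining rows (East: 20>15, West: 10>2); eliminate R.
Row West is eliminated: East beats it against every remaining column (C: 18>17).
Among the remaining strategies, none is strictly dominated by another pure strategy of the same player, so the elimination stops.
Surviving strategies — Firm A: {East}; Firm B: {C}.

C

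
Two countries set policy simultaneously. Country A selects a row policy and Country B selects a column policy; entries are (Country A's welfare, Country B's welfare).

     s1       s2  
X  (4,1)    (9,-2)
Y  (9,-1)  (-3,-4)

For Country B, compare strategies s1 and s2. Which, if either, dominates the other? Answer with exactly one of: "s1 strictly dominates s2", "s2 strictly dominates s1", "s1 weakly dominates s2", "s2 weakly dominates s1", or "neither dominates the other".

Compare s1 to s2 across each opponent action: X: 1>-2, Y: -1>-4.
Every comparison favours s1, so s1 strictly dominates s2.

s1 strictly dominates s2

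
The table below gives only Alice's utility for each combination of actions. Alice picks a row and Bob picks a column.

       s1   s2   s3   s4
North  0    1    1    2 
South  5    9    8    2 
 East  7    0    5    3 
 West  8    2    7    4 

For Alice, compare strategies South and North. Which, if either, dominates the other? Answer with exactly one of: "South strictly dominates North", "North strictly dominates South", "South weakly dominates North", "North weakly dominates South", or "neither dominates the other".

South's payoffs vs North's, by Bob's action — s1: 5>0, s2: 9>1, s3: 8>1, s4: 2=2.
South is at least as good everywhere and strictly better somewhere (tied only at s4), so South weakly but not strictly dominates North.

South weakly dominates North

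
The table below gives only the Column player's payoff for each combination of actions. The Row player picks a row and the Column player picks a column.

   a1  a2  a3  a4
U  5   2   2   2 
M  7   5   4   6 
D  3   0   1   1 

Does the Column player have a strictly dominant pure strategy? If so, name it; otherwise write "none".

a1 vs a2: U: 5>2, M: 7>5, D: 3>0.
a1 vs a3: U: 5>2, M: 7>4, D: 3>1.
a1 vs a4: U: 5>2, M: 7>6, D: 3>1.
a1 strictly beats every other strategy against every opponent action, so it is strictly dominant.

a1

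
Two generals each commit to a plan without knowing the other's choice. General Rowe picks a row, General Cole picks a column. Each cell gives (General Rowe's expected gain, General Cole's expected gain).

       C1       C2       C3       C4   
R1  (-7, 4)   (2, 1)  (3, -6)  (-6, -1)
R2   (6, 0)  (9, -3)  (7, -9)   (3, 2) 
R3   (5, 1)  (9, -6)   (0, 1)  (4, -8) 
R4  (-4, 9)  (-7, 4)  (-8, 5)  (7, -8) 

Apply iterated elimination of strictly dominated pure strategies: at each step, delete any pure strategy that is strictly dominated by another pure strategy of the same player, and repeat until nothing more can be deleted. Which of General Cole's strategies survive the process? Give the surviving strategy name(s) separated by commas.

For General Rowe, R2 strictly dominates R1 on the remaining columns (C1: 6>-7, C2: 9>2, C3: 7>3, C4: 3>-6); eliminate R1.
General Cole's strategy C2 is strictly dominated by C1 (R2: 0>-3, R3: 1>-6, R4: 9>4) and is removed.
Among the remaining strategies, none is strictly dominated by another pure strategy of the same player, so the elimination stops.
Surviving strategies — General Rowe: {R2, R3, R4}; General Cole: {C1, C3, C4}.

C1, C3, C4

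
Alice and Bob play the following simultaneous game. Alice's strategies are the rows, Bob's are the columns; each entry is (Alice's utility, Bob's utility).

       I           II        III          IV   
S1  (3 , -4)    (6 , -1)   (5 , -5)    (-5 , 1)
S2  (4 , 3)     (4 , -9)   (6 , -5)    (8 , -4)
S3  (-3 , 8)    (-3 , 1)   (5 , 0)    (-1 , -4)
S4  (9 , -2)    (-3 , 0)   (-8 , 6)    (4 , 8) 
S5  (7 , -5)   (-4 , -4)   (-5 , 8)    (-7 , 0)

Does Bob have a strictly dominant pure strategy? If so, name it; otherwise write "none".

I fails to dominate II at S1 (-4<-1).
II fails to dominate I at S2 (-9<3).
III fails to dominate I at S1 (-5<-4).
IV fails to dominate I at S2 (-4<3).
No single strategy dominates all the others.

none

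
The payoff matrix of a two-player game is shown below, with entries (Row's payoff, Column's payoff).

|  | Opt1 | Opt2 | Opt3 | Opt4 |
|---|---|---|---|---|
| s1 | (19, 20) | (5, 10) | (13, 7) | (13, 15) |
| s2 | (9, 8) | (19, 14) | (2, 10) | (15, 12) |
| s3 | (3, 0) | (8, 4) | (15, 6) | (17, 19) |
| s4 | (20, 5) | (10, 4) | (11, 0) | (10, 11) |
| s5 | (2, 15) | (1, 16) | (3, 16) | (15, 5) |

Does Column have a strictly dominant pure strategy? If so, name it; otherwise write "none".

Opt1 fails to dominate Opt2 at s2 (8<14).
Opt2 fails to dominate Opt1 at s1 (10<20).
Opt3 fails to dominate Opt1 at s1 (7<20).
Opt4 fails to dominate Opt1 at s1 (15<20).
No single strategy dominates all the others.

none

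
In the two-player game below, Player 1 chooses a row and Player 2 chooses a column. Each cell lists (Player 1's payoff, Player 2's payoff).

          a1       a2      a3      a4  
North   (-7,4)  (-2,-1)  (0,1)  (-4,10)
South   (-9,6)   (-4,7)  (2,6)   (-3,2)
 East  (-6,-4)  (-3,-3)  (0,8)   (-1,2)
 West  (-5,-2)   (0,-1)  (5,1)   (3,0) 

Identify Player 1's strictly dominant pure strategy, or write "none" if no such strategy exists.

West vs North: a1: -5>-7, a2: 0>-2, a3: 5>0, a4: 3>-4.
West vs South: a1: -5>-9, a2: 0>-4, a3: 5>2, a4: 3>-3.
West vs East: a1: -5>-6, a2: 0>-3, a3: 5>0, a4: 3>-1.
West strictly beats every other strategy against every opponent action, so it is strictly dominant.

West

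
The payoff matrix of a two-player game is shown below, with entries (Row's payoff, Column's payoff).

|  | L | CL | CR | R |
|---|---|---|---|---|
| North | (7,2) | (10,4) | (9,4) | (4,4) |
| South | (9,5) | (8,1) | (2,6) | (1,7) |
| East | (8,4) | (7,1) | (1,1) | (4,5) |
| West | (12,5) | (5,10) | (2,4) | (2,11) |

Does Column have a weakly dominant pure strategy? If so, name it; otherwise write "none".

R

R vs L: North: 4>2, South: 7>5, East: 5>4, West: 11>5.
R vs CL: North: 4=4, South: 7>1, East: 5>1, West: 11>10.
R vs CR: North: 4=4, South: 7>6, East: 5>1, West: 11>4.
R is at least as good as every other strategy against every opponent action, so it is weakly dominant.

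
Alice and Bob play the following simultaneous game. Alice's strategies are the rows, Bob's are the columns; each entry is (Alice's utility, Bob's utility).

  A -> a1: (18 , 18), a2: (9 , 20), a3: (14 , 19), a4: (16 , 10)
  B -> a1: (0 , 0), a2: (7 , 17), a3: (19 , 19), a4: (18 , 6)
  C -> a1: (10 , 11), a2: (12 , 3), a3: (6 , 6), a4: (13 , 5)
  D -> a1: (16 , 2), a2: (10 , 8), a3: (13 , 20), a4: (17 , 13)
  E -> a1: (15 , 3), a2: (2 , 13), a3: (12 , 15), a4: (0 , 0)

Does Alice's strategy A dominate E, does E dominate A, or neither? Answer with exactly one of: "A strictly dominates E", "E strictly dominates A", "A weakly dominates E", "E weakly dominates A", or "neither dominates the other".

A's payoffs vs E's, by Bob's action — a1: 18>15, a2: 9>2, a3: 14>12, a4: 16>0.
A gives a strictly higher payoff against each choice by Bob, so A strictly dominates E.

A strictly dominates E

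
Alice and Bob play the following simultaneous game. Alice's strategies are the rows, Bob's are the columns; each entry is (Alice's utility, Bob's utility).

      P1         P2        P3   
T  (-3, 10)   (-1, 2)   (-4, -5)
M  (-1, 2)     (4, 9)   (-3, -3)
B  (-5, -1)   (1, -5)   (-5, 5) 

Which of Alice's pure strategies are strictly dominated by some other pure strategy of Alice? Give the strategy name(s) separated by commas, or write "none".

T, B

T is strictly dominated by M (P1: -1>-3, P2: 4>-1, P3: -3>-4).
M: no other strategy beats it everywhere (T at P1 (-1>-3); B at P1 (-1>-5)).
B is strictly dominated by M (P1: -1>-5, P2: 4>1, P3: -3>-5).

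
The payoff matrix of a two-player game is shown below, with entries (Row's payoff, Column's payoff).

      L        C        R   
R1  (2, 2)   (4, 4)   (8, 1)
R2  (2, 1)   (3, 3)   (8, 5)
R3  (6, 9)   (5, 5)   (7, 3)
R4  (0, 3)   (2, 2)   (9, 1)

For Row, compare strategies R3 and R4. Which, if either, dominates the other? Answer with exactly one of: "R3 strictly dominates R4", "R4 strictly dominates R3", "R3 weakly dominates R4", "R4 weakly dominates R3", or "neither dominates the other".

Compare R3 to R4 across each choice by Column: L: 6>0, C: 5>2, R: 7<9.
R3 does better at L, C but worse at R; neither strategy dominates the other.

neither dominates the other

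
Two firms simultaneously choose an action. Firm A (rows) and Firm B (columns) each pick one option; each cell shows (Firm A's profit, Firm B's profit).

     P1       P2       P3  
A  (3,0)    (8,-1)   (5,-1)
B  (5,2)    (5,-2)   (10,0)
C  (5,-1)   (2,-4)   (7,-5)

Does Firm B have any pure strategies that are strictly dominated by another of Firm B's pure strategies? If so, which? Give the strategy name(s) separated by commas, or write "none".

P1: no other strategy beats it everywhere (P2 at A (0>-1); P3 at A (0>-1)).
P2: dominated, since P1 does at least as well everywhere (A: 0>-1, B: 2>-2, C: -1>-4).
P3: dominated, since P1 does at least as well everywhere (A: 0>-1, B: 2>0, C: -1>-5).

P2, P3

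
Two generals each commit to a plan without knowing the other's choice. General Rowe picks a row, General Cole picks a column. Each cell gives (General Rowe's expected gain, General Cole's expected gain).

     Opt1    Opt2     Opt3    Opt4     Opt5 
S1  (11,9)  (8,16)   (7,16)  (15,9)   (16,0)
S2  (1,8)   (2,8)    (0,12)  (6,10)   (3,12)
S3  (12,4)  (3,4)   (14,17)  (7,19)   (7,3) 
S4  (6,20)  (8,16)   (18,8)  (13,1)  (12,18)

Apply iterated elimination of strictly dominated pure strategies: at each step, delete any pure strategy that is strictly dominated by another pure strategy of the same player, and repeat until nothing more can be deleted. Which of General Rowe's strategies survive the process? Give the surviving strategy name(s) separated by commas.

For General Rowe, S1 strictly dominates S2 on the remaining columns (Opt1: 11>1, Opt2: 8>2, Opt3: 7>0, Opt4: 15>6, Opt5: 16>3); eliminate S2.
Column Opt5 is eliminated: Opt1 beats it against every remaining row (S1: 9>0, S3: 4>3, S4: 20>18).
Among the remaining strategies, none is strictly dominated by another pure strategy of the same player, so the elimination stops.
Surviving strategies — General Rowe: {S1, S3, S4}; General Cole: {Opt1, Opt2, Opt3, Opt4}.

S1, S3, S4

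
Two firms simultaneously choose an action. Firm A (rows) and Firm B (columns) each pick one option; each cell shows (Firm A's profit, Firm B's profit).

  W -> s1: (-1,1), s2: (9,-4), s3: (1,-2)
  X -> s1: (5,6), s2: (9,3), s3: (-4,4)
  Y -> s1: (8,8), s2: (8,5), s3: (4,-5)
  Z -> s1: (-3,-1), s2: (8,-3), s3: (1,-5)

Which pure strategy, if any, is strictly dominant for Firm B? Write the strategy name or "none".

s1

s1 vs s2: W: 1>-4, X: 6>3, Y: 8>5, Z: -1>-3.
s1 vs s3: W: 1>-2, X: 6>4, Y: 8>-5, Z: -1>-5.
s1 strictly beats every other strategy against every opponent action, so it is strictly dominant.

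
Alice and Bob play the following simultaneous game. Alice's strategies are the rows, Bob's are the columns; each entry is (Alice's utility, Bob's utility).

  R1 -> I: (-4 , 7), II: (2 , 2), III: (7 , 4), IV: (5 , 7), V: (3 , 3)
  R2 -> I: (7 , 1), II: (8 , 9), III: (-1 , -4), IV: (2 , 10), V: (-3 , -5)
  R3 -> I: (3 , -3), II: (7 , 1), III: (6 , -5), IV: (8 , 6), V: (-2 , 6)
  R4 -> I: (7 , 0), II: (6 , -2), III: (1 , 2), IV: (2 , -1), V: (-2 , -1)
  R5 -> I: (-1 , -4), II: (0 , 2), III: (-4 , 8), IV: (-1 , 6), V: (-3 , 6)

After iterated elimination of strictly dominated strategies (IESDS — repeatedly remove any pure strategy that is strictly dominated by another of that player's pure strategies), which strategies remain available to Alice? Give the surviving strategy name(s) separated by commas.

R1, R2, R3, R4

Row R5 is eliminated: R3 beats it against every remaining column (I: 3>-1, II: 7>0, III: 6>-4, IV: 8>-1, V: -2>-3).
Column II is eliminated: IV beats it against every remaining row (R1: 7>2, R2: 10>9, R3: 6>1, R4: -1>-2).
Among the remaining strategies, none is strictly dominated by another pure strategy of the same player, so the elimination stops.
Surviving strategies — Alice: {R1, R2, R3, R4}; Bob: {I, III, IV, V}.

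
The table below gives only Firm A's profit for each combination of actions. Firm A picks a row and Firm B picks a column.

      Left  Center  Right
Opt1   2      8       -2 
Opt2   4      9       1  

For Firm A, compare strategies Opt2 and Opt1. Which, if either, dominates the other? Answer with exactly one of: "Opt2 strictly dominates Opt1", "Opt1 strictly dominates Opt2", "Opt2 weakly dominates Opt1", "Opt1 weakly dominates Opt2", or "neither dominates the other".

Opt2 strictly dominates Opt1

Compare Opt2 to Opt1 across every action of Firm B: Left: 4>2, Center: 9>8, Right: 1>-2.
Opt2 gives a strictly higher payoff against every action of Firm B, so Opt2 strictly dominates Opt1.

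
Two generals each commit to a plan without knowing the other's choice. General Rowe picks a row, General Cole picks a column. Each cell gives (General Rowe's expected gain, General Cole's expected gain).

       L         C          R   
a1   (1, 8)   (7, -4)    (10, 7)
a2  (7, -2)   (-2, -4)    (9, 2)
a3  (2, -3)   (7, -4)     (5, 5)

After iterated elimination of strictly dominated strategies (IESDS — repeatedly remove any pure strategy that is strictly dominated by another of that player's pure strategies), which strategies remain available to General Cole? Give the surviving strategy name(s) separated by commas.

L, R

General Cole's strategy C is strictly dominated by L (a1: 8>-4, a2: -2>-4, a3: -3>-4) and is removed.
For General Rowe, a2 strictly dominates a3 on the remaining columns (L: 7>2, R: 9>5); eliminate a3.
Among the remaining strategies, none is strictly dominated by another pure strategy of the same player, so the elimination stops.
Surviving strategies — General Rowe: {a1, a2}; General Cole: {L, R}.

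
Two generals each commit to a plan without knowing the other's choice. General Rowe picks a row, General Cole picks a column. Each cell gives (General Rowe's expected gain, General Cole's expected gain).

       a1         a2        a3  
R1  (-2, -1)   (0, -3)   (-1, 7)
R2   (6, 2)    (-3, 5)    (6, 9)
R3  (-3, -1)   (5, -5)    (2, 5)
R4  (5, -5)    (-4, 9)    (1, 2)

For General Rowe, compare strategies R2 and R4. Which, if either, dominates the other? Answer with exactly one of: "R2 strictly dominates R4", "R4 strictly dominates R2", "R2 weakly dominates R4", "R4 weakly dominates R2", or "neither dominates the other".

R2 strictly dominates R4

R2's payoffs vs R4's, by General Cole's action — a1: 6>5, a2: -3>-4, a3: 6>1.
Every comparison favours R2, so R2 strictly dominates R4.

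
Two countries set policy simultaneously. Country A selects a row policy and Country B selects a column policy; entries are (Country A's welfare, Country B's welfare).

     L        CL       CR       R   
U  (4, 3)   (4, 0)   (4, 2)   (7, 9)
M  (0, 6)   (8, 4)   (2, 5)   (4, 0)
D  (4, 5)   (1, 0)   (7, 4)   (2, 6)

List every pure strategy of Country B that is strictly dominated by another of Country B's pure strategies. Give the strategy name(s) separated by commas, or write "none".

L is not dominated — it holds its own against CL at U (3>0); CR at U (3>2); R at M (6>0).
CL is strictly dominated by L (U: 3>0, M: 6>4, D: 5>0).
L strictly dominates CR — U: 3>2, M: 6>5, D: 5>4.
Nothing dominates R: L at U (9>3); CL at U (9>0); CR at U (9>2).

CL, CR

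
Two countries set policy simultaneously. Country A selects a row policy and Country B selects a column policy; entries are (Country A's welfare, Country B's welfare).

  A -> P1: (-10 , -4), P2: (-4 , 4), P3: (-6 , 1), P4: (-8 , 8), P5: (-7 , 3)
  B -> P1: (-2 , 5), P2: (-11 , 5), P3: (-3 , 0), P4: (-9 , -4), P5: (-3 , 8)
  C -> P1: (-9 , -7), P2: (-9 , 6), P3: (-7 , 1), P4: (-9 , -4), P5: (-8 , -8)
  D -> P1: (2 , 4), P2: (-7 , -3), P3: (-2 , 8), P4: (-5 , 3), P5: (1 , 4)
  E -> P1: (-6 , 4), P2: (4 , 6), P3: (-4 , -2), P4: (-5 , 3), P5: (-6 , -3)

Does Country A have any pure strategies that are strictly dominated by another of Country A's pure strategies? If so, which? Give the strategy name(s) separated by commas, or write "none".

A, B, C

A: dominated, since E does at least as well everywhere (P1: -6>-10, P2: 4>-4, P3: -4>-6, P4: -5>-8, P5: -6>-7).
D strictly dominates B — P1: 2>-2, P2: -7>-11, P3: -2>-3, P4: -5>-9, P5: 1>-3.
C is strictly dominated by D (P1: 2>-9, P2: -7>-9, P3: -2>-7, P4: -5>-9, P5: 1>-8).
D is not dominated — it holds its own against A at P1 (2>-10); B at P1 (2>-2); C at P1 (2>-9); E at P1 (2>-6).
Nothing dominates E: A at P1 (-6>-10); B at P2 (4>-11); C at P1 (-6>-9); D at P2 (4>-7).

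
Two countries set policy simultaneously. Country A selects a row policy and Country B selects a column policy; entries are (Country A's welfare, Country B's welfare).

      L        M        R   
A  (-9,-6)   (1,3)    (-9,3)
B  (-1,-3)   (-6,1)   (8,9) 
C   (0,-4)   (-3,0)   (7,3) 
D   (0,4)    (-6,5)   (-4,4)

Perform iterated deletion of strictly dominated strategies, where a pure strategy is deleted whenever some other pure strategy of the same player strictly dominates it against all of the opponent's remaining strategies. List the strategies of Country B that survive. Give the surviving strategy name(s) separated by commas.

Column L is eliminated: M beats it against every remaining row (A: 3>-6, B: 1>-3, C: 0>-4, D: 5>4).
For Country A, C strictly dominates D on the remaining columns (M: -3>-6, R: 7>-4); eliminate D.
Among the remaining strategies, none is strictly dominated by another pure strategy of the same player, so the elimination stops.
Surviving strategies — Country A: {A, B, C}; Country B: {M, R}.

M, R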